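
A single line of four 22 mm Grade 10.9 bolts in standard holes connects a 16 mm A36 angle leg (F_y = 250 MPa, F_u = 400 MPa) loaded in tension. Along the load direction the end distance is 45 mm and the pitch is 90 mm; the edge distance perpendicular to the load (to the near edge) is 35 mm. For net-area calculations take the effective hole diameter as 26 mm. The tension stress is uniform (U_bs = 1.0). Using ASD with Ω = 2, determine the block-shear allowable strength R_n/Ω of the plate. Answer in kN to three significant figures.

Shear plane L_v = 45 + 3·90 = 315 mm; A_gv = 315 × 16 = 5040 mm².
A_nv = (315 − 3.5·26) × 16 = 3584 mm².
A_nt = (35 − 0.5·26) × 16 = 352 mm².
0.6 F_u A_nv = 860.2 kN; 0.6 F_y A_gv = 756 kN → shear yielding governs the shear term.
R_n = 756 + 1.0 × 400 × 352 / 1000 = 896.8 kN.
Allowable strength R_n/Ω = 896.8 / 2 = 448 kN.

448 kN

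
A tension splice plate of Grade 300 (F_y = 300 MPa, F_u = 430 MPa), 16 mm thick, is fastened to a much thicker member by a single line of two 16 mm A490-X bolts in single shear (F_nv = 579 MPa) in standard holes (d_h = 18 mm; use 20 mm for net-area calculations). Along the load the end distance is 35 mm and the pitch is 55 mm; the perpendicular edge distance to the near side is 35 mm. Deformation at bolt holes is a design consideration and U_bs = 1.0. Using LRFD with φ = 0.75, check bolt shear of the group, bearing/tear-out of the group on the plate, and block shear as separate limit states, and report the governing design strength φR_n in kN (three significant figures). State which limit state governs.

Bolt shear: A_b = π·16²/4 = 201.1 mm²; R_n = 579 × 201.1 × 2 × 1 / 1000 = 232.8 kN → 0.75 × 232.8 = 175 kN.
Bearing: edge l_c = 26, r_n = 214.7 kN; interior l_c = 37, r_n = 264.2 kN; R_n = 214.7 + 1·264.2 = 478.8 kN → 359 kN.
Block shear: A_gv = 1440, A_nv = 960, A_nt = 400 mm²; R_n = min(0.6F_uA_nv, 0.6F_yA_gv) + U_bs·F_u·A_nt = 419.7 kN → 315 kN.
Bolt shear governs: 175 kN.

175 kN (bolt shear governs)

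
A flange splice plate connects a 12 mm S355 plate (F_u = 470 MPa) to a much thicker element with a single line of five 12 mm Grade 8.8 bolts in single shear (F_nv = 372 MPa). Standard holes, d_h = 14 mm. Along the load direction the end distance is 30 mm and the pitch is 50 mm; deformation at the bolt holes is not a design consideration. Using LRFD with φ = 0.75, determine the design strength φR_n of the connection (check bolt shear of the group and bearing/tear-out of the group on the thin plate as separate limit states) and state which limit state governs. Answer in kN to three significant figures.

Bolt shear: A_b = π·12²/4 = 113.1 mm²; R_n = 372 × 113.1 × 5 × 1 / 1000 = 210.4 kN → 0.75 × 210.4 = 158 kN.
Bearing (1.5 l_c t F_u ≤ 3.0 d t F_u): upper limit = 3.0·12·12·470 / 1000 = 203 kN.
  Edge l_c = 30 − 14/2 = 23 → r_n = 194.6 kN; interior l_c = 50 − 14 = 36 → r_n = 203 kN.
  R_n,bearing = 1·194.6 + 4·203 = 1007 kN → 0.75 × 1007 = 755 kN.
Bolt shear governs: 158 kN.

158 kN (bolt shear governs)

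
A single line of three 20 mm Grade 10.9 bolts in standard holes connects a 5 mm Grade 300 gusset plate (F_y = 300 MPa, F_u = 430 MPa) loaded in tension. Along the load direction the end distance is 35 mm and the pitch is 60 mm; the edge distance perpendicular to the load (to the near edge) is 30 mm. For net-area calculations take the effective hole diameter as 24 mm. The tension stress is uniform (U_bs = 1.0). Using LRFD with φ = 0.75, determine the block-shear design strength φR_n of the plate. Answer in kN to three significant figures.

121 kN

Shear plane L_v = 35 + 2·60 = 155 mm; A_gv = 155 × 5 = 775 mm².
A_nv = (155 − 2.5·24) × 5 = 475 mm².
A_nt = (30 − 0.5·24) × 5 = 90 mm².
0.6 F_u A_nv = 122.5 kN; 0.6 F_y A_gv = 139.5 kN → shear rupture governs the shear term.
R_n = 122.5 + 1.0 × 430 × 90 / 1000 = 161.2 kN.
Design strength φR_n = 0.75 × 161.2 = 121 kN.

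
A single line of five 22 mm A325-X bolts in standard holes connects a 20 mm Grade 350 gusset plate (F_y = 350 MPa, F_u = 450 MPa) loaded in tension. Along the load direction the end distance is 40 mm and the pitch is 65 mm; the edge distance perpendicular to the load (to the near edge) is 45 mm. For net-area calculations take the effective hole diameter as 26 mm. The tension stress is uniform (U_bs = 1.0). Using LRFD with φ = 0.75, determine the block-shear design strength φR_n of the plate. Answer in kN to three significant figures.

957 kN

Shear plane L_v = 40 + 4·65 = 300 mm; A_gv = 300 × 20 = 6000 mm².
A_nv = (300 − 4.5·26) × 20 = 3660 mm².
A_nt = (45 − 0.5·26) × 20 = 640 mm².
0.6 F_u A_nv = 988.2 kN; 0.6 F_y A_gv = 1260 kN → shear rupture governs the shear term.
R_n = 988.2 + 1.0 × 450 × 640 / 1000 = 1276 kN.
Design strength φR_n = 0.75 × 1276 = 957 kN.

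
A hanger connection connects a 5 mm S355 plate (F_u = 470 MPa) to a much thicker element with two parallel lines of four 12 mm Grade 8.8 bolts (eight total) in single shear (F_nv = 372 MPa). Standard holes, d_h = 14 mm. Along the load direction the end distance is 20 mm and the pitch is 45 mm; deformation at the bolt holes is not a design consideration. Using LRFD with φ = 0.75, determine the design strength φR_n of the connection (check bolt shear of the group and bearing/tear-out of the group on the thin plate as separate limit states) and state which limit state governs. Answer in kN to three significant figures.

Bolt shear: A_b = π·12²/4 = 113.1 mm²; R_n = 372 × 113.1 × 8 × 1 / 1000 = 336.6 kN → 0.75 × 336.6 = 252 kN.
Bearing (1.5 l_c t F_u ≤ 3.0 d t F_u): upper limit = 3.0·12·5·470 / 1000 = 84.6 kN.
  Edge l_c = 20 − 14/2 = 13 → r_n = 45.83 kN; interior l_c = 45 − 14 = 31 → r_n = 84.6 kN.
  R_n,bearing = 2·45.83 + 6·84.6 = 599.2 kN → 0.75 × 599.2 = 449 kN.
Bolt shear governs: 252 kN.

252 kN (bolt shear governs)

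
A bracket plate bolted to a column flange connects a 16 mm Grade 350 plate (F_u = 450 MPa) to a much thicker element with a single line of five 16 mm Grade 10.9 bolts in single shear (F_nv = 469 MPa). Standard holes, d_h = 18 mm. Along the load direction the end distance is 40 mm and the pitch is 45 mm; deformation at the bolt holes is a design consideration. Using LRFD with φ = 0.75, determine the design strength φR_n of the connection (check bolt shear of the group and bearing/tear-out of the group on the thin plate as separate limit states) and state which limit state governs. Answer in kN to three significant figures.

354 kN (bolt shear governs)

Bolt shear: A_b = π·16²/4 = 201.1 mm²; R_n = 469 × 201.1 × 5 × 1 / 1000 = 471.5 kN → 0.75 × 471.5 = 354 kN.
Bearing (1.2 l_c t F_u ≤ 2.4 d t F_u): upper limit = 2.4·16·16·450 / 1000 = 276.5 kN.
  Edge l_c = 40 − 18/2 = 31 → r_n = 267.8 kN; interior l_c = 45 − 18 = 27 → r_n = 233.3 kN.
  R_n,bearing = 1·267.8 + 4·233.3 = 1201 kN → 0.75 × 1201 = 901 kN.
Bolt shear governs: 354 kN.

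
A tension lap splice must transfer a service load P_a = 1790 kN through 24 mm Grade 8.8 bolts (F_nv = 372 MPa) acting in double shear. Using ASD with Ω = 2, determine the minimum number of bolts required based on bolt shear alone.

11 bolts

A_b = π·24²/4 = 452.4 mm².
Per-bolt allowable strength R_n/Ω = 372 × 452.4 × 2 / 1000 / 2 = 168.3 kN.
n ≥ 1790 / 168.3 = 10.64 → use 11 bolts.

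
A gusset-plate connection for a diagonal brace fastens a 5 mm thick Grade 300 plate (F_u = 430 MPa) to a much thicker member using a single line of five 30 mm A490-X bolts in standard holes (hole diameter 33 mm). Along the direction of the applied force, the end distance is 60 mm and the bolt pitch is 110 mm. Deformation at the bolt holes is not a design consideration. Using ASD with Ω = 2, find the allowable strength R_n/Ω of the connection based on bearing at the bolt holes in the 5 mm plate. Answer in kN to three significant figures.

Per bolt r_n = 1.5 l_c t F_u ≤ 3.0 d t F_u; upper limit = 3.0 × 30 × 5 × 430 / 1000 = 193.5 kN.
Edge bolt: l_c = 60 − 33/2 = 43.5 mm → 1.5 × 43.5 × 5 × 430 / 1000 = 140.3 → r_n = 140.3 kN.
Interior bolts: l_c = 110 − 33 = 77 mm → 1.5 × 77 × 5 × 430 / 1000 = 248.3 → r_n = 193.5 kN.
R_n = 1 × 140.3 + 4 × 193.5 = 914.3 kN.
Allowable strength R_n/Ω = 914.3 / 2 = 457 kN.

457 kN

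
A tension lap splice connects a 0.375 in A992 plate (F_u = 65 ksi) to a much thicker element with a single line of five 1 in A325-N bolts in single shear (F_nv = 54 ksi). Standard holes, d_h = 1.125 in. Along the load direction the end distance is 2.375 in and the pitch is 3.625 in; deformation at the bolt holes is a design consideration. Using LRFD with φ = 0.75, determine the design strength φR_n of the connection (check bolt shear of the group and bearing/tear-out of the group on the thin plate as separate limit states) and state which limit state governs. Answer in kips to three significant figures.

Bolt shear: A_b = π·1²/4 = 0.7854 in²; R_n = 54 × 0.7854 × 5 × 1 = 212.1 kips → 0.75 × 212.1 = 159 kips.
Bearing (1.2 l_c t F_u ≤ 2.4 d t F_u): upper limit = 2.4·1·0.375·65 = 58.5 kips.
  Edge l_c = 2.375 − 1.125/2 = 1.812 → r_n = 53.02 kips; interior l_c = 3.625 − 1.125 = 2.5 → r_n = 58.5 kips.
  R_n,bearing = 1·53.02 + 4·58.5 = 287 kips → 0.75 × 287 = 215 kips.
Bolt shear governs: 159 kips.

159 kips (bolt shear governs)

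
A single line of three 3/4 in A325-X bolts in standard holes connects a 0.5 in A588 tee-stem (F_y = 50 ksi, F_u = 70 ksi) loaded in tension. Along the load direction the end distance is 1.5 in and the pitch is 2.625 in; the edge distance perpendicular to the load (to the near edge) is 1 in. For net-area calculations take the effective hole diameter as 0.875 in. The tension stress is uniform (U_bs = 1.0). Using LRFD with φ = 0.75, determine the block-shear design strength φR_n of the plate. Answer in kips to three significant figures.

Shear plane L_v = 1.5 + 2·2.625 = 6.75 in; A_gv = 6.75 × 0.5 = 3.375 in².
A_nv = (6.75 − 2.5·0.875) × 0.5 = 2.281 in².
A_nt = (1 − 0.5·0.875) × 0.5 = 0.2812 in².
0.6 F_u A_nv = 95.81 kips; 0.6 F_y A_gv = 101.2 kips → shear rupture governs the shear term.
R_n = 95.81 + 1.0 × 70 × 0.2812 = 115.5 kips.
Design strength φR_n = 0.75 × 115.5 = 86.6 kips.

86.6 kips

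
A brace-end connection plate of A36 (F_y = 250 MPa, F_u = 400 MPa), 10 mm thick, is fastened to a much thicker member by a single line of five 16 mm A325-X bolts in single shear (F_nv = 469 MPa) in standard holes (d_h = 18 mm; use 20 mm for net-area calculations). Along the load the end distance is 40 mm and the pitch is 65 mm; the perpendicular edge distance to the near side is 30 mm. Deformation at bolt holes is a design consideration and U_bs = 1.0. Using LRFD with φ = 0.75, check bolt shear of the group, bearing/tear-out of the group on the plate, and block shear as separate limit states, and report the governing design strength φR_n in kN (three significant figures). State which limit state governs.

354 kN (bolt shear governs)

Bolt shear: A_b = π·16²/4 = 201.1 mm²; R_n = 469 × 201.1 × 5 × 1 / 1000 = 471.5 kN → 0.75 × 471.5 = 354 kN.
Bearing: edge l_c = 31, r_n = 148.8 kN; interior l_c = 47, r_n = 153.6 kN; R_n = 148.8 + 4·153.6 = 763.2 kN → 572 kN.
Block shear: A_gv = 3000, A_nv = 2100, A_nt = 200 mm²; R_n = min(0.6F_uA_nv, 0.6F_yA_gv) + U_bs·F_u·A_nt = 530 kN → 398 kN.
Bolt shear governs: 354 kN.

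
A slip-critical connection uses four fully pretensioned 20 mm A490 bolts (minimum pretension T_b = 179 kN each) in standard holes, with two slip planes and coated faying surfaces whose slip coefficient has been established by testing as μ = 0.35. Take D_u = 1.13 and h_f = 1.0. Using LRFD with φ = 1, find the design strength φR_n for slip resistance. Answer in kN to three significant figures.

R_n = μ · D_u · h_f · T_b · n_s · n_b = 0.35 × 1.13 × 1.0 × 179 × 2 × 4 = 566.4 kN.
Design strength φR_n = 1 × 566.4 = 566 kN.

566 kN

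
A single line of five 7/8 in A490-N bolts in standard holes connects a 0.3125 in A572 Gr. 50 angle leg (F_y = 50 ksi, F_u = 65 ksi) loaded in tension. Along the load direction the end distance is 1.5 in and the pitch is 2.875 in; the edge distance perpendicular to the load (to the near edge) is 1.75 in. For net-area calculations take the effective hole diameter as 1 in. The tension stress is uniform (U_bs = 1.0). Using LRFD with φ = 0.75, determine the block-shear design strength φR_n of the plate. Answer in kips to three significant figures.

96.7 kips

Shear plane L_v = 1.5 + 4·2.875 = 13 in; A_gv = 13 × 0.3125 = 4.062 in².
A_nv = (13 − 4.5·1) × 0.3125 = 2.656 in².
A_nt = (1.75 − 0.5·1) × 0.3125 = 0.3906 in².
0.6 F_u A_nv = 103.6 kips; 0.6 F_y A_gv = 121.9 kips → shear rupture governs the shear term.
R_n = 103.6 + 1.0 × 65 × 0.3906 = 129 kips.
Design strength φR_n = 0.75 × 129 = 96.7 kips.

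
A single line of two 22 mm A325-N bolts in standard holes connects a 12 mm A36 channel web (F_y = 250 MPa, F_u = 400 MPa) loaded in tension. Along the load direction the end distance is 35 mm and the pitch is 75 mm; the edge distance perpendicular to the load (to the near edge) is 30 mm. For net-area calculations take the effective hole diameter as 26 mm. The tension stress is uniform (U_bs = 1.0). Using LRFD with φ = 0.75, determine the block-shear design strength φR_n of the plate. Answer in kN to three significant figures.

Shear plane L_v = 35 + 1·75 = 110 mm; A_gv = 110 × 12 = 1320 mm².
A_nv = (110 − 1.5·26) × 12 = 852 mm².
A_nt = (30 − 0.5·26) × 12 = 204 mm².
0.6 F_u A_nv = 204.5 kN; 0.6 F_y A_gv = 198 kN → shear yielding governs the shear term.
R_n = 198 + 1.0 × 400 × 204 / 1000 = 279.6 kN.
Design strength φR_n = 0.75 × 279.6 = 210 kN.

210 kN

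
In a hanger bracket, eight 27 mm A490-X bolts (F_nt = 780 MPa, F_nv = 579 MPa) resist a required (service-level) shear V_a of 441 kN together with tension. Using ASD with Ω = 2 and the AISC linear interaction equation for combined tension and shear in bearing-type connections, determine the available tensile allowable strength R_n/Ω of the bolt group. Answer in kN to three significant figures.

1730 kN

A_b = π·27²/4 = 572.6 mm²; f_rv = 441 × 1000 / (8 × 572.6) = 96.28 MPa.
F'_nt = 1.3 F_nt − (Ω F_nt / F_nv) f_rv = 1.3·780 − (2·780/579)·96.28 = 754.6 MPa, capped at F_nt → F'_nt = 754.6 MPa.
R_n = F'_nt · A_b · n = 754.6 × 572.6 × 8 / 1000 = 3456 kN.
Allowable strength R_n/Ω = 3456 / 2 = 1730 kN.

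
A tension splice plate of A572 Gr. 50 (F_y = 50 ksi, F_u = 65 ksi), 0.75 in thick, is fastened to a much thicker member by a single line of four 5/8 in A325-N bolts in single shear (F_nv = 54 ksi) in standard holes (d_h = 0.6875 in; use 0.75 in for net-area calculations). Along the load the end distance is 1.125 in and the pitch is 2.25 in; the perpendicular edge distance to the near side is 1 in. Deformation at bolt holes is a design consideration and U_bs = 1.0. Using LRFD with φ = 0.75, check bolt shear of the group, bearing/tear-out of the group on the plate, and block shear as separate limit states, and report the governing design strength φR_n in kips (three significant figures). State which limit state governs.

49.7 kips (bolt shear governs)

Bolt shear: A_b = π·0.625²/4 = 0.3068 in²; R_n = 54 × 0.3068 × 4 × 1 = 66.27 kips → 0.75 × 66.27 = 49.7 kips.
Bearing: edge l_c = 0.7812, r_n = 45.7 kips; interior l_c = 1.562, r_n = 73.12 kips; R_n = 45.7 + 3·73.12 = 265.1 kips → 199 kips.
Block shear: A_gv = 5.906, A_nv = 3.938, A_nt = 0.4688 in²; R_n = min(0.6F_uA_nv, 0.6F_yA_gv) + U_bs·F_u·A_nt = 184 kips → 138 kips.
Bolt shear governs: 49.7 kips.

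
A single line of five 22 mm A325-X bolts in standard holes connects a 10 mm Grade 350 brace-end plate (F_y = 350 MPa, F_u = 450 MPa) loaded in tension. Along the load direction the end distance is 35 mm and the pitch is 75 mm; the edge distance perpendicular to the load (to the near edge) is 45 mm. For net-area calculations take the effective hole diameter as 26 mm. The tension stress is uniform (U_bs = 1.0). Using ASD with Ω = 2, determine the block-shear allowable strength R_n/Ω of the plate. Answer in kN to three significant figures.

Shear plane L_v = 35 + 4·75 = 335 mm; A_gv = 335 × 10 = 3350 mm².
A_nv = (335 − 4.5·26) × 10 = 2180 mm².
A_nt = (45 − 0.5·26) × 10 = 320 mm².
0.6 F_u A_nv = 588.6 kN; 0.6 F_y A_gv = 703.5 kN → shear rupture governs the shear term.
R_n = 588.6 + 1.0 × 450 × 320 / 1000 = 732.6 kN.
Allowable strength R_n/Ω = 732.6 / 2 = 366 kN.

366 kN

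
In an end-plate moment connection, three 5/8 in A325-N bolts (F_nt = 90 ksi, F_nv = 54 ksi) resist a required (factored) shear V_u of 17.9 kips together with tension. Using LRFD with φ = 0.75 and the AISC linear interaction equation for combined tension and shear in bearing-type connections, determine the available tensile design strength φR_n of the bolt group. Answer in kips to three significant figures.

A_b = π·0.625²/4 = 0.3068 in²; f_rv = 17.9 / (3 × 0.3068) = 19.45 ksi.
F'_nt = 1.3 F_nt − (F_nt / φF_nv) f_rv = 1.3·90 − (90/(0.75·54))·19.45 = 73.78 ksi, capped at F_nt → F'_nt = 73.78 ksi.
R_n = F'_nt · A_b · n = 73.78 × 0.3068 × 3 = 67.91 kips.
Design strength φR_n = 0.75 × 67.91 = 50.9 kips.

50.9 kips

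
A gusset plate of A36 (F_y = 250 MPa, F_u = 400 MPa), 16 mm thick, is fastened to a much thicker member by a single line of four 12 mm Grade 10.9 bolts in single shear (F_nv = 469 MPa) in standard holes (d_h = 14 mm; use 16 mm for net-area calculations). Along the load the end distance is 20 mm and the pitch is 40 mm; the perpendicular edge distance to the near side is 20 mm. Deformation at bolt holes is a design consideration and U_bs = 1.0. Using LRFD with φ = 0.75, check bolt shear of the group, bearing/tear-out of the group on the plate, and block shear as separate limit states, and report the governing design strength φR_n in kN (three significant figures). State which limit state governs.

159 kN (bolt shear governs)

Bolt shear: A_b = π·12²/4 = 113.1 mm²; R_n = 469 × 113.1 × 4 × 1 / 1000 = 212.2 kN → 0.75 × 212.2 = 159 kN.
Bearing: edge l_c = 13, r_n = 99.84 kN; interior l_c = 26, r_n = 184.3 kN; R_n = 99.84 + 3·184.3 = 652.8 kN → 490 kN.
Block shear: A_gv = 2240, A_nv = 1344, A_nt = 192 mm²; R_n = min(0.6F_uA_nv, 0.6F_yA_gv) + U_bs·F_u·A_nt = 399.4 kN → 300 kN.
Bolt shear governs: 159 kN.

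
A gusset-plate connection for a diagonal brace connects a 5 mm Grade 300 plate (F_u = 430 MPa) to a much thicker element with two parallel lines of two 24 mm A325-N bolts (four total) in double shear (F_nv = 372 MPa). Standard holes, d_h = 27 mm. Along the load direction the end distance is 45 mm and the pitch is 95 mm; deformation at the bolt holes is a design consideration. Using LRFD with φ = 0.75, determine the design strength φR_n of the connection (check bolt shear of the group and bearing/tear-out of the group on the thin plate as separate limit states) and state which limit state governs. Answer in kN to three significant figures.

Bolt shear: A_b = π·24²/4 = 452.4 mm²; R_n = 372 × 452.4 × 4 × 2 / 1000 = 1346 kN → 0.75 × 1346 = 1010 kN.
Bearing (1.2 l_c t F_u ≤ 2.4 d t F_u): upper limit = 2.4·24·5·430 / 1000 = 123.8 kN.
  Edge l_c = 45 − 27/2 = 31.5 → r_n = 81.27 kN; interior l_c = 95 − 27 = 68 → r_n = 123.8 kN.
  R_n,bearing = 2·81.27 + 2·123.8 = 410.2 kN → 0.75 × 410.2 = 308 kN.
Bearing governs: 308 kN.

308 kN (bearing governs)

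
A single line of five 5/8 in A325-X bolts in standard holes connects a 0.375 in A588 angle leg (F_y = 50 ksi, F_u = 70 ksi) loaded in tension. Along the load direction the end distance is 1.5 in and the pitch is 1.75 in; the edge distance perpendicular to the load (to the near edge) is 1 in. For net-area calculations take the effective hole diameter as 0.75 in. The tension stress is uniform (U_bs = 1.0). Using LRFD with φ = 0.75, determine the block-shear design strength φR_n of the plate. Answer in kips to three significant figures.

Shear plane L_v = 1.5 + 4·1.75 = 8.5 in; A_gv = 8.5 × 0.375 = 3.188 in².
A_nv = (8.5 − 4.5·0.75) × 0.375 = 1.922 in².
A_nt = (1 − 0.5·0.75) × 0.375 = 0.2344 in².
0.6 F_u A_nv = 80.72 kips; 0.6 F_y A_gv = 95.62 kips → shear rupture governs the shear term.
R_n = 80.72 + 1.0 × 70 × 0.2344 = 97.12 kips.
Design strength φR_n = 0.75 × 97.12 = 72.8 kips.

72.8 kips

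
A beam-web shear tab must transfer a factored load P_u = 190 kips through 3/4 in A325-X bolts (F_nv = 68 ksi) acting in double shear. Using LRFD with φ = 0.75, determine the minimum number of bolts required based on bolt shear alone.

A_b = π·0.75²/4 = 0.4418 in².
Per-bolt design strength φR_n = 0.75 × 68 × 0.4418 × 2 = 45.06 kips.
n ≥ 190 / 45.06 = 4.216 → use 5 bolts.

5 bolts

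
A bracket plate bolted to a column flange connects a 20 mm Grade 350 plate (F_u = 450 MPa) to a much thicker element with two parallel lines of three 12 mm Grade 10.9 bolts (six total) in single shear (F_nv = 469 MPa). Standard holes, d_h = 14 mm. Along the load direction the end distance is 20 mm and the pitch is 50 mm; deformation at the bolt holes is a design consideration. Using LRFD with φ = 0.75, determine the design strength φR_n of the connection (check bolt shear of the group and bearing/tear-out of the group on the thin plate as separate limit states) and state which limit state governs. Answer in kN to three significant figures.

Bolt shear: A_b = π·12²/4 = 113.1 mm²; R_n = 469 × 113.1 × 6 × 1 / 1000 = 318.3 kN → 0.75 × 318.3 = 239 kN.
Bearing (1.2 l_c t F_u ≤ 2.4 d t F_u): upper limit = 2.4·12·20·450 / 1000 = 259.2 kN.
  Edge l_c = 20 − 14/2 = 13 → r_n = 140.4 kN; interior l_c = 50 − 14 = 36 → r_n = 259.2 kN.
  R_n,bearing = 2·140.4 + 4·259.2 = 1318 kN → 0.75 × 1318 = 988 kN.
Bolt shear governs: 239 kN.

239 kN (bolt shear governs)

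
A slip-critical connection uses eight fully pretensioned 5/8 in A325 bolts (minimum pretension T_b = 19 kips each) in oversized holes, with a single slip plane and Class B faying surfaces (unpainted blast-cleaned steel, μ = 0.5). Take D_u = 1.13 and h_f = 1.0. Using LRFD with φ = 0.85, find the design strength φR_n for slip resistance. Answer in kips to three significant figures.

73 kips

R_n = μ · D_u · h_f · T_b · n_s · n_b = 0.5 × 1.13 × 1.0 × 19 × 1 × 8 = 85.88 kips.
Design strength φR_n = 0.85 × 85.88 = 73 kips.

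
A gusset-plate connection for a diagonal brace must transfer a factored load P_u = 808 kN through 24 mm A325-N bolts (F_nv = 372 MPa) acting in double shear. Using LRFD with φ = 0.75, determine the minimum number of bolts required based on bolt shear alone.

4 bolts

A_b = π·24²/4 = 452.4 mm².
Per-bolt design strength φR_n = 0.75 × 372 × 452.4 × 2 / 1000 = 252.4 kN.
n ≥ 808 / 252.4 = 3.201 → use 4 bolts.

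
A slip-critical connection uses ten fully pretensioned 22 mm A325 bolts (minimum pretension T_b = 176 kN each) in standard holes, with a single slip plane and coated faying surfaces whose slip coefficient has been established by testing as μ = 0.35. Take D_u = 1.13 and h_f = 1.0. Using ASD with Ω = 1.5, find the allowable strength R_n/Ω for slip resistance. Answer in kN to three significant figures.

464 kN

R_n = μ · D_u · h_f · T_b · n_s · n_b = 0.35 × 1.13 × 1.0 × 176 × 1 × 10 = 696.1 kN.
Allowable strength R_n/Ω = 696.1 / 1.5 = 464 kN.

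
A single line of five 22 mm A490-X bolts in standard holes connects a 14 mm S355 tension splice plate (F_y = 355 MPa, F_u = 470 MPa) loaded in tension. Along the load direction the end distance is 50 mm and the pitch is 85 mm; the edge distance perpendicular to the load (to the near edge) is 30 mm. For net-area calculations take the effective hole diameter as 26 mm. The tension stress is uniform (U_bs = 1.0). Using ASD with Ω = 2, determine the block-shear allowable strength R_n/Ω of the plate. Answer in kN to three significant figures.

595 kN

Shear plane L_v = 50 + 4·85 = 390 mm; A_gv = 390 × 14 = 5460 mm².
A_nv = (390 − 4.5·26) × 14 = 3822 mm².
A_nt = (30 − 0.5·26) × 14 = 238 mm².
0.6 F_u A_nv = 1078 kN; 0.6 F_y A_gv = 1163 kN → shear rupture governs the shear term.
R_n = 1078 + 1.0 × 470 × 238 / 1000 = 1190 kN.
Allowable strength R_n/Ω = 1190 / 2 = 595 kN.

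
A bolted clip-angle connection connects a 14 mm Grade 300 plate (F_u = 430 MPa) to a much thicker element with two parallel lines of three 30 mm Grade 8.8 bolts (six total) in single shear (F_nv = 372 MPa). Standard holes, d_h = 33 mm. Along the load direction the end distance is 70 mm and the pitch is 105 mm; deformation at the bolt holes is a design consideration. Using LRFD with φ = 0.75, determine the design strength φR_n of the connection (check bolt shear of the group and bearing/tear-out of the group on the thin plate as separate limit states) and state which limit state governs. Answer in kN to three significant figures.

Bolt shear: A_b = π·30²/4 = 706.9 mm²; R_n = 372 × 706.9 × 6 × 1 / 1000 = 1578 kN → 0.75 × 1578 = 1180 kN.
Bearing (1.2 l_c t F_u ≤ 2.4 d t F_u): upper limit = 2.4·30·14·430 / 1000 = 433.4 kN.
  Edge l_c = 70 − 33/2 = 53.5 → r_n = 386.5 kN; interior l_c = 105 − 33 = 72 → r_n = 433.4 kN.
  R_n,bearing = 2·386.5 + 4·433.4 = 2507 kN → 0.75 × 2507 = 1880 kN.
Bolt shear governs: 1180 kN.

1180 kN (bolt shear governs)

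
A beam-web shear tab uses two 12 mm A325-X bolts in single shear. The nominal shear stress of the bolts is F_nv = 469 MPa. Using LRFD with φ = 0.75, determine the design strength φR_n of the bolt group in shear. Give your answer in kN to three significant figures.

79.6 kN

A_b = π × 12² / 4 = 113.1 mm².
R_n = F_nv · A_b · n · n_s = 469 × 113.1 × 2 × 1 / 1000 = 106.1 kN.
Design strength φR_n = 0.75 × 106.1 = 79.6 kN.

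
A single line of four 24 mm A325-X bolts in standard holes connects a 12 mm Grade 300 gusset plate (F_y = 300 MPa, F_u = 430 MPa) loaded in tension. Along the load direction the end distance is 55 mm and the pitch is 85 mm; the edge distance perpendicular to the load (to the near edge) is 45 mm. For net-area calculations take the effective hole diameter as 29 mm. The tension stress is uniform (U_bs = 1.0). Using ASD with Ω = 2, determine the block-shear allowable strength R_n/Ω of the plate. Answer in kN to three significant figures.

401 kN

Shear plane L_v = 55 + 3·85 = 310 mm; A_gv = 310 × 12 = 3720 mm².
A_nv = (310 − 3.5·29) × 12 = 2502 mm².
A_nt = (45 − 0.5·29) × 12 = 366 mm².
0.6 F_u A_nv = 645.5 kN; 0.6 F_y A_gv = 669.6 kN → shear rupture governs the shear term.
R_n = 645.5 + 1.0 × 430 × 366 / 1000 = 802.9 kN.
Allowable strength R_n/Ω = 802.9 / 2 = 401 kN.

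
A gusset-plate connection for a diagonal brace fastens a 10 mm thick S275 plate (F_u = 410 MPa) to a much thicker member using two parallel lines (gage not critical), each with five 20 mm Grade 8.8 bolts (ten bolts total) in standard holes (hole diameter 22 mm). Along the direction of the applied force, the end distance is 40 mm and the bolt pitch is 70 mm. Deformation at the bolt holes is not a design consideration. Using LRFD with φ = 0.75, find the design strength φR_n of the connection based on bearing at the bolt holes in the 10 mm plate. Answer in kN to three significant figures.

1740 kN

Per bolt r_n = 1.5 l_c t F_u ≤ 3.0 d t F_u; upper limit = 3.0 × 20 × 10 × 410 / 1000 = 246 kN.
Edge bolt: l_c = 40 − 22/2 = 29 mm → 1.5 × 29 × 10 × 410 / 1000 = 178.3 → r_n = 178.3 kN.
Interior bolts: l_c = 70 − 22 = 48 mm → 1.5 × 48 × 10 × 410 / 1000 = 295.2 → r_n = 246 kN.
R_n = 2 × 178.3 + 8 × 246 = 2325 kN.
Design strength φR_n = 0.75 × 2325 = 1740 kN.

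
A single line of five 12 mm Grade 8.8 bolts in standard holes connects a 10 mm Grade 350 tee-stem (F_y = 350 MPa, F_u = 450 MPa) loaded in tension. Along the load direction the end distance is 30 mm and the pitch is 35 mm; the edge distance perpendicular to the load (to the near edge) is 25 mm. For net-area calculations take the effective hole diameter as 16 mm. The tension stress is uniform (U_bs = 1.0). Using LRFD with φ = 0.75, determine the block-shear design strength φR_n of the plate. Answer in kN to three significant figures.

Shear plane L_v = 30 + 4·35 = 170 mm; A_gv = 170 × 10 = 1700 mm².
A_nv = (170 − 4.5·16) × 10 = 980 mm².
A_nt = (25 − 0.5·16) × 10 = 170 mm².
0.6 F_u A_nv = 264.6 kN; 0.6 F_y A_gv = 357 kN → shear rupture governs the shear term.
R_n = 264.6 + 1.0 × 450 × 170 / 1000 = 341.1 kN.
Design strength φR_n = 0.75 × 341.1 = 256 kN.

256 kN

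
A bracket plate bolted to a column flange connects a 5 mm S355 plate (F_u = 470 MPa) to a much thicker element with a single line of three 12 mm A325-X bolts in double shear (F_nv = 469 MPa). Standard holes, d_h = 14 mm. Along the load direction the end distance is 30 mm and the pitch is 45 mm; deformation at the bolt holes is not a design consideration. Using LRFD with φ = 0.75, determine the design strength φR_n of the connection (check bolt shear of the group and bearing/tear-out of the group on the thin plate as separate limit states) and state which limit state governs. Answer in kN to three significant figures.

188 kN (bearing governs)

Bolt shear: A_b = π·12²/4 = 113.1 mm²; R_n = 469 × 113.1 × 3 × 2 / 1000 = 318.3 kN → 0.75 × 318.3 = 239 kN.
Bearing (1.5 l_c t F_u ≤ 3.0 d t F_u): upper limit = 3.0·12·5·470 / 1000 = 84.6 kN.
  Edge l_c = 30 − 14/2 = 23 → r_n = 81.08 kN; interior l_c = 45 − 14 = 31 → r_n = 84.6 kN.
  R_n,bearing = 1·81.08 + 2·84.6 = 250.3 kN → 0.75 × 250.3 = 188 kN.
Bearing governs: 188 kN.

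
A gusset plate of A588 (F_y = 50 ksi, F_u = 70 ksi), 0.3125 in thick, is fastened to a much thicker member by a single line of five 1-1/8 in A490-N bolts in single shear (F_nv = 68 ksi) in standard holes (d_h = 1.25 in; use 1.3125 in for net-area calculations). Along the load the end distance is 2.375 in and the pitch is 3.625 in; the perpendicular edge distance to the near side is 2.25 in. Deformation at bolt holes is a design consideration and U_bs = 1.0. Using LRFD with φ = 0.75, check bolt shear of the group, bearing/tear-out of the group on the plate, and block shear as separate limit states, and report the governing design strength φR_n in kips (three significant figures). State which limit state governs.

134 kips (block shear governs)

Bolt shear: A_b = π·1.125²/4 = 0.994 in²; R_n = 68 × 0.994 × 5 × 1 = 338 kips → 0.75 × 338 = 253 kips.
Bearing: edge l_c = 1.75, r_n = 45.94 kips; interior l_c = 2.375, r_n = 59.06 kips; R_n = 45.94 + 4·59.06 = 282.2 kips → 212 kips.
Block shear: A_gv = 5.273, A_nv = 3.428, A_nt = 0.498 in²; R_n = min(0.6F_uA_nv, 0.6F_yA_gv) + U_bs·F_u·A_nt = 178.8 kips → 134 kips.
Block shear governs: 134 kips.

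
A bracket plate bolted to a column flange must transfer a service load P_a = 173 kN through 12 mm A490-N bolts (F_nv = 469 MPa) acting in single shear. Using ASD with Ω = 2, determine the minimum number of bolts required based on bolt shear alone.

7 bolts

A_b = π·12²/4 = 113.1 mm².
Per-bolt allowable strength R_n/Ω = 469 × 113.1 × 1 / 1000 / 2 = 26.52 kN.
n ≥ 173 / 26.52 = 6.523 → use 7 bolts.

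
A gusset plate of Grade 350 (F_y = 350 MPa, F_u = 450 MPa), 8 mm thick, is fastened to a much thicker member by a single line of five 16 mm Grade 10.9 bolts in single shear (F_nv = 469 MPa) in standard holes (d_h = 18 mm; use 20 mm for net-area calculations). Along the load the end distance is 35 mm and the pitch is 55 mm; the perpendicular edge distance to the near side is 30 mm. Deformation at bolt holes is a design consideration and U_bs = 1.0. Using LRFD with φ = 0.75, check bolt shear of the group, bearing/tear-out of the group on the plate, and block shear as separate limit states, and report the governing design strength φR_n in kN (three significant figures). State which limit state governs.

Bolt shear: A_b = π·16²/4 = 201.1 mm²; R_n = 469 × 201.1 × 5 × 1 / 1000 = 471.5 kN → 0.75 × 471.5 = 354 kN.
Bearing: edge l_c = 26, r_n = 112.3 kN; interior l_c = 37, r_n = 138.2 kN; R_n = 112.3 + 4·138.2 = 665.3 kN → 499 kN.
Block shear: A_gv = 2040, A_nv = 1320, A_nt = 160 mm²; R_n = min(0.6F_uA_nv, 0.6F_yA_gv) + U_bs·F_u·A_nt = 428.4 kN → 321 kN.
Block shear governs: 321 kN.

321 kN (block shear governs)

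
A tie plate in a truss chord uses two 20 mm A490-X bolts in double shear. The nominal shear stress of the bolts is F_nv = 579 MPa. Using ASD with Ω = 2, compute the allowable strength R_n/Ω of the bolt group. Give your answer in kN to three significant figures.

364 kN

A_b = π × 20² / 4 = 314.2 mm².
R_n = F_nv · A_b · n · n_s = 579 × 314.2 × 2 × 2 / 1000 = 727.6 kN.
Allowable strength R_n/Ω = 727.6 / 2 = 364 kN.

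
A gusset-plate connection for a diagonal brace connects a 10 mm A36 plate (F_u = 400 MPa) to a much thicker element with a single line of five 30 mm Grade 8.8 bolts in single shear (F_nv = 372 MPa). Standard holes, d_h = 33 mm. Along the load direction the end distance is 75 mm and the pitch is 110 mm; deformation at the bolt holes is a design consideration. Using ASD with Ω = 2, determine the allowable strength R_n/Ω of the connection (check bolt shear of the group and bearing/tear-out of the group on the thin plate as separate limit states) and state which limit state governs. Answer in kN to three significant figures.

657 kN (bolt shear governs)

Bolt shear: A_b = π·30²/4 = 706.9 mm²; R_n = 372 × 706.9 × 5 × 1 / 1000 = 1315 kN → 1315 / 2 = 657 kN.
Bearing (1.2 l_c t F_u ≤ 2.4 d t F_u): upper limit = 2.4·30·10·400 / 1000 = 288 kN.
  Edge l_c = 75 − 33/2 = 58.5 → r_n = 280.8 kN; interior l_c = 110 − 33 = 77 → r_n = 288 kN.
  R_n,bearing = 1·280.8 + 4·288 = 1433 kN → 1433 / 2 = 716 kN.
Bolt shear governs: 657 kN.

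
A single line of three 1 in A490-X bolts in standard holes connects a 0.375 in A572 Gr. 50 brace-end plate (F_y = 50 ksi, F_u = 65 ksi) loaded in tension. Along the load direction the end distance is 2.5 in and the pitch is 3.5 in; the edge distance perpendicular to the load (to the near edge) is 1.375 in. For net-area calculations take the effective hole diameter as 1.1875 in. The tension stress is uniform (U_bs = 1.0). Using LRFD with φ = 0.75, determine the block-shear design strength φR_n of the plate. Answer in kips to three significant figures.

85.9 kips

Shear plane L_v = 2.5 + 2·3.5 = 9.5 in; A_gv = 9.5 × 0.375 = 3.562 in².
A_nv = (9.5 − 2.5·1.1875) × 0.375 = 2.449 in².
A_nt = (1.375 − 0.5·1.1875) × 0.375 = 0.293 in².
0.6 F_u A_nv = 95.52 kips; 0.6 F_y A_gv = 106.9 kips → shear rupture governs the shear term.
R_n = 95.52 + 1.0 × 65 × 0.293 = 114.6 kips.
Design strength φR_n = 0.75 × 114.6 = 85.9 kips.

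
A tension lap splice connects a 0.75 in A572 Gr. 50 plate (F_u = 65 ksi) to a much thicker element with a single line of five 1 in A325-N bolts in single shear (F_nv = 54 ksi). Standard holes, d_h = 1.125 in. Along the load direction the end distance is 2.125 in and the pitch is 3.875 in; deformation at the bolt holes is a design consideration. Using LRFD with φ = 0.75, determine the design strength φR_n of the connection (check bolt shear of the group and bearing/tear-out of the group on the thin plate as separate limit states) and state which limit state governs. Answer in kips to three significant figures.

159 kips (bolt shear governs)

Bolt shear: A_b = π·1²/4 = 0.7854 in²; R_n = 54 × 0.7854 × 5 × 1 = 212.1 kips → 0.75 × 212.1 = 159 kips.
Bearing (1.2 l_c t F_u ≤ 2.4 d t F_u): upper limit = 2.4·1·0.75·65 = 117 kips.
  Edge l_c = 2.125 − 1.125/2 = 1.562 → r_n = 91.41 kips; interior l_c = 3.875 − 1.125 = 2.75 → r_n = 117 kips.
  R_n,bearing = 1·91.41 + 4·117 = 559.4 kips → 0.75 × 559.4 = 420 kips.
Bolt shear governs: 159 kips.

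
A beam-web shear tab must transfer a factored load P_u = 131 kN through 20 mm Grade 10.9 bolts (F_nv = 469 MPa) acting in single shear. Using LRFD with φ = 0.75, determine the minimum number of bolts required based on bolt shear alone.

2 bolts

A_b = π·20²/4 = 314.2 mm².
Per-bolt design strength φR_n = 0.75 × 469 × 314.2 × 1 / 1000 = 110.5 kN.
n ≥ 131 / 110.5 = 1.185 → use 2 bolts.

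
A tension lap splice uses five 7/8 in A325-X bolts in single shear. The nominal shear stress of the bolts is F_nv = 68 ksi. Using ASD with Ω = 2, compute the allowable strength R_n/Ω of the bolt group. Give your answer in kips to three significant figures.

A_b = π × 0.875² / 4 = 0.6013 in².
R_n = F_nv · A_b · n · n_s = 68 × 0.6013 × 5 × 1 = 204.4 kips.
Allowable strength R_n/Ω = 204.4 / 2 = 102 kips.

102 kips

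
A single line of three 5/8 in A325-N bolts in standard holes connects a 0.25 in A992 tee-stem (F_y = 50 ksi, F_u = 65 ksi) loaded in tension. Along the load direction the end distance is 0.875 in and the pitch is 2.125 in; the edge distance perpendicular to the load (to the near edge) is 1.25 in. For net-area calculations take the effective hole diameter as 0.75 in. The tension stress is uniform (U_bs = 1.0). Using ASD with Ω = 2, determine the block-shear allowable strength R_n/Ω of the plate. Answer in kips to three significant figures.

23 kips

Shear plane L_v = 0.875 + 2·2.125 = 5.125 in; A_gv = 5.125 × 0.25 = 1.281 in².
A_nv = (5.125 − 2.5·0.75) × 0.25 = 0.8125 in².
A_nt = (1.25 − 0.5·0.75) × 0.25 = 0.2188 in².
0.6 F_u A_nv = 31.69 kips; 0.6 F_y A_gv = 38.44 kips → shear rupture governs the shear term.
R_n = 31.69 + 1.0 × 65 × 0.2188 = 45.91 kips.
Allowable strength R_n/Ω = 45.91 / 2 = 23 kips.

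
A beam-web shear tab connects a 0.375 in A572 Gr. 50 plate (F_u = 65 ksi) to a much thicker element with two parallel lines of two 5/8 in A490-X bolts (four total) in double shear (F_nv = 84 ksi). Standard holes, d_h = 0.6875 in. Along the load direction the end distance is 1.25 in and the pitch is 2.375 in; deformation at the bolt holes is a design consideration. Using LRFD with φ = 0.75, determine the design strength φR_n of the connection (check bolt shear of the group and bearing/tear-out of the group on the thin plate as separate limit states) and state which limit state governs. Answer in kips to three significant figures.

Bolt shear: A_b = π·0.625²/4 = 0.3068 in²; R_n = 84 × 0.3068 × 4 × 2 = 206.2 kips → 0.75 × 206.2 = 155 kips.
Bearing (1.2 l_c t F_u ≤ 2.4 d t F_u): upper limit = 2.4·0.625·0.375·65 = 36.56 kips.
  Edge l_c = 1.25 − 0.6875/2 = 0.9062 → r_n = 26.51 kips; interior l_c = 2.375 − 0.6875 = 1.688 → r_n = 36.56 kips.
  R_n,bearing = 2·26.51 + 2·36.56 = 126.1 kips → 0.75 × 126.1 = 94.6 kips.
Bearing governs: 94.6 kips.

94.6 kips (bearing governs)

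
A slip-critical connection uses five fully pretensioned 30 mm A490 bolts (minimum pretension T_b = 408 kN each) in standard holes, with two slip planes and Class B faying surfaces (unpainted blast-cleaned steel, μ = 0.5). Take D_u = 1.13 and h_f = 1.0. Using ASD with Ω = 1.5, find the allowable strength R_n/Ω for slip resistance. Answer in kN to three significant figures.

R_n = μ · D_u · h_f · T_b · n_s · n_b = 0.5 × 1.13 × 1.0 × 408 × 2 × 5 = 2305 kN.
Allowable strength R_n/Ω = 2305 / 1.5 = 1540 kN.

1540 kN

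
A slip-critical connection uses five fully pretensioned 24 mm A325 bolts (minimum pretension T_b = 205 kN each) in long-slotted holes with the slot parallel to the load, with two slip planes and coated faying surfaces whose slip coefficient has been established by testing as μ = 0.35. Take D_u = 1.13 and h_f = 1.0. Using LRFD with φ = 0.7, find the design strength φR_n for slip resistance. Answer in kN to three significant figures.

568 kN

R_n = μ · D_u · h_f · T_b · n_s · n_b = 0.35 × 1.13 × 1.0 × 205 × 2 × 5 = 810.8 kN.
Design strength φR_n = 0.7 × 810.8 = 568 kN.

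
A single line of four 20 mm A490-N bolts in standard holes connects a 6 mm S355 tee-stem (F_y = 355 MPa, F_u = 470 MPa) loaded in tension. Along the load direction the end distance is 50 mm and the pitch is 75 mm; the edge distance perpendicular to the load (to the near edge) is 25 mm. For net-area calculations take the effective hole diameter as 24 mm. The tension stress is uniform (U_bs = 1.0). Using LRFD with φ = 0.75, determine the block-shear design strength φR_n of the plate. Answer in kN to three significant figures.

270 kN

Shear plane L_v = 50 + 3·75 = 275 mm; A_gv = 275 × 6 = 1650 mm².
A_nv = (275 − 3.5·24) × 6 = 1146 mm².
A_nt = (25 − 0.5·24) × 6 = 78 mm².
0.6 F_u A_nv = 323.2 kN; 0.6 F_y A_gv = 351.4 kN → shear rupture governs the shear term.
R_n = 323.2 + 1.0 × 470 × 78 / 1000 = 359.8 kN.
Design strength φR_n = 0.75 × 359.8 = 270 kN.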